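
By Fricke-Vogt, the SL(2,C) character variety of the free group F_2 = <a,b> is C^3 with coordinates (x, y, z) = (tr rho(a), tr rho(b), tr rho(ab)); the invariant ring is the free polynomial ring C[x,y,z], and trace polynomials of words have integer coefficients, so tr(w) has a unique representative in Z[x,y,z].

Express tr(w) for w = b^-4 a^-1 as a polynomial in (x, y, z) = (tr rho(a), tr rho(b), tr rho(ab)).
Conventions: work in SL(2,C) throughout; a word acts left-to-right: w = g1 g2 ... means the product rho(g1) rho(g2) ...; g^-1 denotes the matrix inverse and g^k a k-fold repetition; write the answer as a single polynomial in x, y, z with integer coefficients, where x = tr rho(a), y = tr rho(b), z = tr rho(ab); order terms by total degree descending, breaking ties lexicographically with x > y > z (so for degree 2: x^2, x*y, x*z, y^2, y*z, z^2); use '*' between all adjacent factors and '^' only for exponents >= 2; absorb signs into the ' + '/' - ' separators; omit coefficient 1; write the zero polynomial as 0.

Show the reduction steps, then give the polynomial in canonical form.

y^3*z - x*y^2 - 2*y*z + x

so trace(b^-1) = trace(b) = y
trace(b^-2) = trace(b^-1) * trace(b) - trace(1) = y^2 - 2
reduce: trace(b^-3) = trace(b^-2) * trace(b) - trace(b^-1) = y^3 - 3*y
trace(b^-4) = trace(b^-3) * trace(b) - trace(b^-2) = y^4 - 4*y^2 + 2
reduce: trace(a b^-1) = trace(a) * trace(b) - trace(a b) = x*y - z
reduce: trace(a b^-2) = trace(a b^-1) * trace(b) - trace(a) = x*y^2 - y*z - x
trace(b^-2 a b^-1) = trace(a b^-2) * trace(b) - trace(a b^-1) = x*y^3 - y^2*z - 2*x*y + z
so trace(b^-4 a) = trace(b^-2 a b^-1) * trace(b) - trace(b^-2 a) = x*y^4 - y^3*z - 3*x*y^2 + 2*y*z + x
trace(b^-4 a^-1) = trace(b^-4) * trace(a) - trace(b^-4 a) = y^3*z - x*y^2 - 2*y*z + x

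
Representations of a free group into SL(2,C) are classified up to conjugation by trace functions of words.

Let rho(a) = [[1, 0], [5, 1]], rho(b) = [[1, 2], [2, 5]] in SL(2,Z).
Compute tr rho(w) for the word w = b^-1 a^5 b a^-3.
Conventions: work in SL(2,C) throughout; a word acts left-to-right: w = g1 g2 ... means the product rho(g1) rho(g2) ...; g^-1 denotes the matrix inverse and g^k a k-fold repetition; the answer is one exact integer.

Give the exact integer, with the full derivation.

rho(b^-1) = [[5, -2], [-2, 1]]
... * rho(a) = [[1, 0], [5, 1]]  ->  [[-5, -2], [3, 1]]
... * rho(a) = [[1, 0], [5, 1]]  ->  [[-15, -2], [8, 1]]
... * rho(a) = [[1, 0], [5, 1]]  ->  [[-25, -2], [13, 1]]
... * rho(a) = [[1, 0], [5, 1]]  ->  [[-35, -2], [18, 1]]
... * rho(a) = [[1, 0], [5, 1]]  ->  [[-45, -2], [23, 1]]
... * rho(b) = [[1, 2], [2, 5]]  ->  [[-49, -100], [25, 51]]
... * rho(a^-1) = [[1, 0], [-5, 1]]  ->  [[451, -100], [-230, 51]]
... * rho(a^-1) = [[1, 0], [-5, 1]]  ->  [[951, -100], [-485, 51]]
... * rho(a^-1) = [[1, 0], [-5, 1]]  ->  [[1451, -100], [-740, 51]]
tr = 1451 + 51 = 1502

1502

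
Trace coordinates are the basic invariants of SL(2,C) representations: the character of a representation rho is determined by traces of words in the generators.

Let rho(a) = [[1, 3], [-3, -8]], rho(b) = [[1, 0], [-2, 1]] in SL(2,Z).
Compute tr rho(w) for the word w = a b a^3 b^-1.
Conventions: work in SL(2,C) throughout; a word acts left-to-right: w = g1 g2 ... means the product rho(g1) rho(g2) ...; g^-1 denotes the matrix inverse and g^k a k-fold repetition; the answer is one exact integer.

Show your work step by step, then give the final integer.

rho(a) = [[1, 3], [-3, -8]]
... * rho(b) = [[1, 0], [-2, 1]]  ->  [[-5, 3], [13, -8]]
... * rho(a) = [[1, 3], [-3, -8]]  ->  [[-14, -39], [37, 103]]
... * rho(a) = [[1, 3], [-3, -8]]  ->  [[103, 270], [-272, -713]]
... * rho(a) = [[1, 3], [-3, -8]]  ->  [[-707, -1851], [1867, 4888]]
... * rho(b^-1) = [[1, 0], [2, 1]]  ->  [[-4409, -1851], [11643, 4888]]
tr = -4409 + 4888 = 479

479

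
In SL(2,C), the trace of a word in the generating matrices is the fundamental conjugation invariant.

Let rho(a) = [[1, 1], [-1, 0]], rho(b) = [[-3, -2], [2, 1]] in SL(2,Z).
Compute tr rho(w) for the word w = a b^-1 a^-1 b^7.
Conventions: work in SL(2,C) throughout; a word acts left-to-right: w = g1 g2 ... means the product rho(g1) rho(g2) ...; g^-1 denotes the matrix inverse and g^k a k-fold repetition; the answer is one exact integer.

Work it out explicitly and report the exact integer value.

30

rho(a) = [[1, 1], [-1, 0]]
... * rho(b^-1) = [[1, 2], [-2, -3]]  ->  [[-1, -1], [-1, -2]]
... * rho(a^-1) = [[0, -1], [1, 1]]  ->  [[-1, 0], [-2, -1]]
... * rho(b) = [[-3, -2], [2, 1]]  ->  [[3, 2], [4, 3]]
... * rho(b) = [[-3, -2], [2, 1]]  ->  [[-5, -4], [-6, -5]]
... * rho(b) = [[-3, -2], [2, 1]]  ->  [[7, 6], [8, 7]]
... * rho(b) = [[-3, -2], [2, 1]]  ->  [[-9, -8], [-10, -9]]
... * rho(b) = [[-3, -2], [2, 1]]  ->  [[11, 10], [12, 11]]
... * rho(b) = [[-3, -2], [2, 1]]  ->  [[-13, -12], [-14, -13]]
... * rho(b) = [[-3, -2], [2, 1]]  ->  [[15, 14], [16, 15]]
tr = 15 + 15 = 30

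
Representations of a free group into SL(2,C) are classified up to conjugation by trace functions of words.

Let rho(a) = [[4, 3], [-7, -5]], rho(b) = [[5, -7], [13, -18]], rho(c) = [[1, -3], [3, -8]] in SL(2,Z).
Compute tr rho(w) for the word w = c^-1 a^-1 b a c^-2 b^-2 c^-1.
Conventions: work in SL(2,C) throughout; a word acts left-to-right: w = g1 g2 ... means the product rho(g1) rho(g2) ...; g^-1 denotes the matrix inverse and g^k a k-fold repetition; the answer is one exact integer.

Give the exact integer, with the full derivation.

rho(c^-1) = [[-8, 3], [-3, 1]]
... * rho(a^-1) = [[-5, -3], [7, 4]]  ->  [[61, 36], [22, 13]]
... * rho(b) = [[5, -7], [13, -18]]  ->  [[773, -1075], [279, -388]]
... * rho(a) = [[4, 3], [-7, -5]]  ->  [[10617, 7694], [3832, 2777]]
... * rho(c^-1) = [[-8, 3], [-3, 1]]  ->  [[-108018, 39545], [-38987, 14273]]
... * rho(c^-1) = [[-8, 3], [-3, 1]]  ->  [[745509, -284509], [269077, -102688]]
... * rho(b^-1) = [[-18, 7], [-13, 5]]  ->  [[-9720545, 3796018], [-3508442, 1370099]]
... * rho(b^-1) = [[-18, 7], [-13, 5]]  ->  [[125621576, -49063725], [45340669, -17708599]]
... * rho(c^-1) = [[-8, 3], [-3, 1]]  ->  [[-857781433, 327801003], [-309599555, 118313408]]
tr = -857781433 + 118313408 = -739468025

-739468025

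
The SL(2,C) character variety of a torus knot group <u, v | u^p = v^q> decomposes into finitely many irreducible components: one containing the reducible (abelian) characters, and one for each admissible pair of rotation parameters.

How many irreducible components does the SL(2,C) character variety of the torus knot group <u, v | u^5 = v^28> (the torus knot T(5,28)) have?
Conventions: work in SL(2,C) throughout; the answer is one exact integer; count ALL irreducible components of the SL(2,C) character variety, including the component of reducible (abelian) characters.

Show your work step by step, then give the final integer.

Gamma = < u, v | u^5 = v^28 > (torus knot T(5,28)); the central element u^5 = v^28 acts as +I or -I in any irreducible SL(2,C) representation.
This locks tr(u) to 2*cos(pi*alpha/5), alpha in 1..4, and tr(v) to 2*cos(pi*beta/28), beta in 1..27, on each component of irreducible characters.
u^5 = (-1)^alpha I and v^28 = (-1)^beta I must agree, so alpha and beta have equal parity.
Enumerate parity-matched pairs: 2*14 odd-odd plus 2*13 even-even gives 54.
That is 54 components of irreducible characters, and with the reducible (abelian) component the total is 55.

55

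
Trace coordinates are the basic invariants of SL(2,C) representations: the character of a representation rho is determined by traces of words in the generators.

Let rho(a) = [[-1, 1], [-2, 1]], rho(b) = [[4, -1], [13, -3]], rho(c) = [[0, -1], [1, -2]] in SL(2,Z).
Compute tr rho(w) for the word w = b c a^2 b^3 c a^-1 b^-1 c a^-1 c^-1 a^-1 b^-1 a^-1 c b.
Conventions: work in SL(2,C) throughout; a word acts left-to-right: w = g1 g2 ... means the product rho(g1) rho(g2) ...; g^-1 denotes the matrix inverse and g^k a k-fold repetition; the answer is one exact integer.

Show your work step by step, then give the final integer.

330

rho(b) = [[4, -1], [13, -3]]
... * rho(c) = [[0, -1], [1, -2]]  ->  [[-1, -2], [-3, -7]]
... * rho(a) = [[-1, 1], [-2, 1]]  ->  [[5, -3], [17, -10]]
... * rho(a) = [[-1, 1], [-2, 1]]  ->  [[1, 2], [3, 7]]
... * rho(b) = [[4, -1], [13, -3]]  ->  [[30, -7], [103, -24]]
... * rho(b) = [[4, -1], [13, -3]]  ->  [[29, -9], [100, -31]]
... * rho(b) = [[4, -1], [13, -3]]  ->  [[-1, -2], [-3, -7]]
... * rho(c) = [[0, -1], [1, -2]]  ->  [[-2, 5], [-7, 17]]
... * rho(a^-1) = [[1, -1], [2, -1]]  ->  [[8, -3], [27, -10]]
... * rho(b^-1) = [[-3, 1], [-13, 4]]  ->  [[15, -4], [49, -13]]
... * rho(c) = [[0, -1], [1, -2]]  ->  [[-4, -7], [-13, -23]]
... * rho(a^-1) = [[1, -1], [2, -1]]  ->  [[-18, 11], [-59, 36]]
... * rho(c^-1) = [[-2, 1], [-1, 0]]  ->  [[25, -18], [82, -59]]
... * rho(a^-1) = [[1, -1], [2, -1]]  ->  [[-11, -7], [-36, -23]]
... * rho(b^-1) = [[-3, 1], [-13, 4]]  ->  [[124, -39], [407, -128]]
... * rho(a^-1) = [[1, -1], [2, -1]]  ->  [[46, -85], [151, -279]]
... * rho(c) = [[0, -1], [1, -2]]  ->  [[-85, 124], [-279, 407]]
... * rho(b) = [[4, -1], [13, -3]]  ->  [[1272, -287], [4175, -942]]
tr = 1272 + -942 = 330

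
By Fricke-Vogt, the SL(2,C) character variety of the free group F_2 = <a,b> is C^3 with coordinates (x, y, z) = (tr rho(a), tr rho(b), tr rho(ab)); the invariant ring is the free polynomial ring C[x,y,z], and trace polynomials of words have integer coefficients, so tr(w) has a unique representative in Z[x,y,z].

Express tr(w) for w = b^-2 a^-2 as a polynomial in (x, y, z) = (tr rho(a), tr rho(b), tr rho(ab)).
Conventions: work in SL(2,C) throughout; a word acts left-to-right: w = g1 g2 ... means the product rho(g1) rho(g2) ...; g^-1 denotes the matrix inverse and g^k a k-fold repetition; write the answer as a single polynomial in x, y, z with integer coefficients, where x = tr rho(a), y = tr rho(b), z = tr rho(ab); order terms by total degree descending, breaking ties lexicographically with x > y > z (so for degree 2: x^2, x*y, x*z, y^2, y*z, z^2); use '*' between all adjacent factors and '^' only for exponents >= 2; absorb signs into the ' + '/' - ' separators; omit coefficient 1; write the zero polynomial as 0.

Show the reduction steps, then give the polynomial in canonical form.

x*y*z - x^2 - y^2 + 2

tr(a^-1) = tr(a) = x
tr(a^-2) = tr(a^-1) * tr(a) - tr(1) = x^2 - 2
tr(b a^-1) = tr(b) * tr(a) - tr(b a) = x*y - z
tr(a^-2 b) = tr(b a^-1) * tr(a) - tr(b) = x^2*y - x*z - y
so tr(b^-1 a^-2) = tr(a^-2) * tr(b) - tr(a^-2 b) = x*z - y
tr(b^-2 a^-2) = tr(b^-1 a^-2) * tr(b) - tr(b^-1 a^-2 b) = x*y*z - x^2 - y^2 + 2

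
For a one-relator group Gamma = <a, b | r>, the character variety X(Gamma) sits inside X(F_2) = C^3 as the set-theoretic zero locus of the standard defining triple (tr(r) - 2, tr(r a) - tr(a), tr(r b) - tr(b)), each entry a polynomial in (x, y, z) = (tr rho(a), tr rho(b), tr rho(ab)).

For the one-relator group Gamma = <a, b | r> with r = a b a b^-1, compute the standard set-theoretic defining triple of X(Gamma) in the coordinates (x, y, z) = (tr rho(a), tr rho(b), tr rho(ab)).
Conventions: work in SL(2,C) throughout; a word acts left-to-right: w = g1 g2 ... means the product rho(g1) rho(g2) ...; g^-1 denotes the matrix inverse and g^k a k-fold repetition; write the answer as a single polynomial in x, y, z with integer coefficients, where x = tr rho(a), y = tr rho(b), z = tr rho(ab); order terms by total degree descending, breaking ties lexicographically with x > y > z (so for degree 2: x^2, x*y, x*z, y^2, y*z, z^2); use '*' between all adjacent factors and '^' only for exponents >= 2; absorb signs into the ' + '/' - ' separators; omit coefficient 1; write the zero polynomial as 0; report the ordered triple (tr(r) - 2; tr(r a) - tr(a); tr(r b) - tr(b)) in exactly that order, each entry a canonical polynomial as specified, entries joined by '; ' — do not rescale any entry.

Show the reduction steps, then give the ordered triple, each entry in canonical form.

x*y*z - y^2 - z^2; x^2*y*z - x*y^2 - x*z^2; x*z - 2*y

trace(a b a) = trace(a)*trace(b a) - trace(b)   [square of a] = x*z - y
trace(a b a b) = trace(b a)*trace(b a) - trace(1)   [split at a repeated b] = z^2 - 2
and trace(a b a b^-1) = trace(a b a)*trace(b) - trace(a b a b)   [inverse elimination on b] = x*y*z - y^2 - z^2 + 2
trace(a^2 b a) = trace(a)*trace(a b a) - trace(a b) = x^2*z - x*y - z
trace(b a b) = trace(b)*trace(a b) - trace(a) = y*z - x
trace(a^2 b a b) = trace(a)*trace(b a b a) - trace(b a b) = x*z^2 - y*z - x
next, trace(a b a b^-1 a) = trace(a^2 b a)*trace(b) - trace(a^2 b a b) = x^2*y*z - x*y^2 - x*z^2 + x
assemble the triple (trace(r) - 2; trace(r a) - x; trace(r b) - y)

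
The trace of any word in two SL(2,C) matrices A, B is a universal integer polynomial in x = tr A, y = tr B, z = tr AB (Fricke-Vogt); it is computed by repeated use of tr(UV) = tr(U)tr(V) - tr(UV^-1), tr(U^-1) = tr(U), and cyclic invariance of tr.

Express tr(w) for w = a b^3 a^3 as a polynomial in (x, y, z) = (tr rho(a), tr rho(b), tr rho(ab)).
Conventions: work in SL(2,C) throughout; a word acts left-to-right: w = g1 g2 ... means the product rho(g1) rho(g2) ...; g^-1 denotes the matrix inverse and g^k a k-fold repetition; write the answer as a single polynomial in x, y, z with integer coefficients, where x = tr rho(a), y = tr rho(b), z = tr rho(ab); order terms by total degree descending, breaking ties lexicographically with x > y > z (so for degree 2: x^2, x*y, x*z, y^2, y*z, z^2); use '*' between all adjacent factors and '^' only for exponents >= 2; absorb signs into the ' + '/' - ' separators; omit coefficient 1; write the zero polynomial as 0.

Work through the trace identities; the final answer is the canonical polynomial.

next, tr(b a^2) = tr(a) * tr(b a) - tr(b) = x*z - y
tr(a^3 b) = tr(a) * tr(b a^2) - tr(b a) = x^2*z - x*y - z
tr(a^2) = tr(a) * tr(a) - tr(1) = x^2 - 2
next, tr(a^3) = tr(a) * tr(a^2) - tr(a) = x^3 - 3*x
tr(a b^2 a^2) = tr(b) * tr(a^3 b) - tr(a^3) = x^2*y*z - x^3 - x*y^2 - y*z + 3*x
and tr(a b^2 a) = tr(b) * tr(a^2 b) - tr(a^2) = x*y*z - x^2 - y^2 + 2
next, tr(b a^4 b) = tr(a) * tr(a b^2 a^2) - tr(a b^2 a) = x^3*y*z - x^4 - x^2*y^2 - 2*x*y*z + 4*x^2 + y^2 - 2
tr(b a^4) = tr(a) * tr(a b a^2) - tr(a b a) = x^3*z - x^2*y - 2*x*z + y
tr(a b^3 a^3) = tr(b) * tr(b a^4 b) - tr(b a^4) = x^3*y^2*z - x^4*y - x^2*y^3 - x^3*z - 2*x*y^2*z + 5*x^2*y + y^3 + 2*x*z - 3*y

x^3*y^2*z - x^4*y - x^2*y^3 - x^3*z - 2*x*y^2*z + 5*x^2*y + y^3 + 2*x*z - 3*y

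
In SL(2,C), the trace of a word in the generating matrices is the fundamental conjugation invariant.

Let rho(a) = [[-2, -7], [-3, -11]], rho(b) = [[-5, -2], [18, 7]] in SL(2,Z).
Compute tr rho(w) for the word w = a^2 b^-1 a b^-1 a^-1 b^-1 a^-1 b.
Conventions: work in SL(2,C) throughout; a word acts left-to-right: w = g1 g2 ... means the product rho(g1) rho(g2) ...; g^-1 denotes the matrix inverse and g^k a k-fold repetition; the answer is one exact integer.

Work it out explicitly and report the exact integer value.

rho(a) = [[-2, -7], [-3, -11]]
... * rho(a) = [[-2, -7], [-3, -11]]  ->  [[25, 91], [39, 142]]
... * rho(b^-1) = [[7, 2], [-18, -5]]  ->  [[-1463, -405], [-2283, -632]]
... * rho(a) = [[-2, -7], [-3, -11]]  ->  [[4141, 14696], [6462, 22933]]
... * rho(b^-1) = [[7, 2], [-18, -5]]  ->  [[-235541, -65198], [-367560, -101741]]
... * rho(a^-1) = [[-11, 7], [3, -2]]  ->  [[2395357, -1518391], [3737937, -2369438]]
... * rho(b^-1) = [[7, 2], [-18, -5]]  ->  [[44098537, 12382669], [68815443, 19323064]]
... * rho(a^-1) = [[-11, 7], [3, -2]]  ->  [[-447935900, 283924421], [-699000681, 443061973]]
... * rho(b) = [[-5, -2], [18, 7]]  ->  [[7350319078, 2883342747], [11470118919, 4499435173]]
tr = 7350319078 + 4499435173 = 11849754251

11849754251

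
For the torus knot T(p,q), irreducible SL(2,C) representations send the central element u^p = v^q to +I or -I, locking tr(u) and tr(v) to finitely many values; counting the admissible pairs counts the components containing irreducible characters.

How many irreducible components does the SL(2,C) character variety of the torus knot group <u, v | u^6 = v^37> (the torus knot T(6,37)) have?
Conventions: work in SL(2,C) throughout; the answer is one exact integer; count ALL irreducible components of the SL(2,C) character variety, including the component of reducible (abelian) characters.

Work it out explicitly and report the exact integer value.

For T(6,37): irreducibility forces the central element u^6 = v^37 to one of +I, -I.
This locks tr(u) to 2*cos(pi*alpha/6), alpha in 1..5, and tr(v) to 2*cos(pi*beta/37), beta in 1..36, on each component of irreducible characters.
Consistency of u^6 = (-1)^alpha I with v^37 = (-1)^beta I forces alpha = beta (mod 2).
count pairs: odd alpha (3 choices) x odd beta (18), plus even alpha (2) x even beta (18): 3*18 + 2*18 = 90.
That is 90 components of irreducible characters, and with the reducible (abelian) component the total is 91.

91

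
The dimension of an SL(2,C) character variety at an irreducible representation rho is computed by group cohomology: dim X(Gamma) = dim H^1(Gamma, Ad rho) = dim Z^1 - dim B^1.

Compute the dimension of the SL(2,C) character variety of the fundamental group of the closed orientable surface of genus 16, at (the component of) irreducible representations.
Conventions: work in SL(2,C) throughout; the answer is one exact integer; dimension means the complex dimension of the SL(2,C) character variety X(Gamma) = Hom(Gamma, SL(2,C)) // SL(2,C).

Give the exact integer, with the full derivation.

Gamma = pi_1(Sigma_16) = < a_1, b_1, ..., a_16, b_16 | prod [a_i, b_i] > has 2g = 32 generators and 1 relator.
Unconstrained cocycle data is one sl_2 vector per generator (96 dimensions), cut by the relator condition d_2(z) = 0.
d_2 is surjective at irreducible rho (its cokernel H^2 is dual to H^0 = 0), so dim Z^1 = 96 - 3 = 93.
Coboundaries contribute dim B^1 = 3 (injective at irreducible rho).
Hence dim X = 93 - 3 = 90.

90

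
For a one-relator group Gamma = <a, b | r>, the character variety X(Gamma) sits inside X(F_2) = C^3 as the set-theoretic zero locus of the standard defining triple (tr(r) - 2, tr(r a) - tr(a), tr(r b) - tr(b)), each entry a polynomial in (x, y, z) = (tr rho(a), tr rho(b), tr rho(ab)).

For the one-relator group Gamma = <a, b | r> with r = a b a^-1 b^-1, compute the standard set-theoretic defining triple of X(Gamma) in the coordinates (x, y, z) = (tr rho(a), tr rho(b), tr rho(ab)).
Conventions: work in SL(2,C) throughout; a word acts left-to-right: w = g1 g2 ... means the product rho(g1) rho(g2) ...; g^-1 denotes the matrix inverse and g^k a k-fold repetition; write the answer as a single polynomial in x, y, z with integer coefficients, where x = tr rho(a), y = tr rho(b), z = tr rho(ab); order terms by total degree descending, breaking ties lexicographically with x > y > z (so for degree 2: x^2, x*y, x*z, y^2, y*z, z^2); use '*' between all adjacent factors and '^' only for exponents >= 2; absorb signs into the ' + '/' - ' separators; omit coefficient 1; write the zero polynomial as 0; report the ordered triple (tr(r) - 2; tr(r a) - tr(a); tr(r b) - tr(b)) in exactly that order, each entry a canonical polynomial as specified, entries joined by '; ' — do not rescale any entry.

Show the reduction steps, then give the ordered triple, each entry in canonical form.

-x*y*z + x^2 + y^2 + z^2 - 4; -x^2*y*z + x^3 + x*y^2 + x*z^2 - 4*x; 0

next, tr(a b a) = tr(a) tr(b a) - tr(b)  (reduce the a square) = x*z - y
tr(a b a b) = tr(b a) tr(b a) - tr(1)  (split on b) = z^2 - 2
tr(b^-1 a b a) = tr(a b a) tr(b) - tr(a b a b)  (eliminate b^-1) = x*y*z - y^2 - z^2 + 2
next, tr(a b a^-1 b^-1) = tr(b^-1 a b) tr(a) - tr(b^-1 a b a)  (eliminate a^-1) = -x*y*z + x^2 + y^2 + z^2 - 2
and tr(a^2) = tr(a) tr(a) - tr(1) = x^2 - 2
tr(a^2 b a) = tr(a) tr(a b a) - tr(a b) = x^2*z - x*y - z
tr(b a b) = tr(b) tr(a b) - tr(a) = y*z - x
next, tr(a^2 b a b) = tr(a) tr(b a b a) - tr(b a b) = x*z^2 - y*z - x
next, tr(b^-1 a^2 b a) = tr(a^2 b a) tr(b) - tr(a^2 b a b) = x^2*y*z - x*y^2 - x*z^2 + x
tr(a b a^-1 b^-1 a) = tr(b^-1 a^2 b) tr(a) - tr(b^-1 a^2 b a) = -x^2*y*z + x^3 + x*y^2 + x*z^2 - 3*x
assemble the triple (tr(r) - 2; tr(r a) - x; tr(r b) - y)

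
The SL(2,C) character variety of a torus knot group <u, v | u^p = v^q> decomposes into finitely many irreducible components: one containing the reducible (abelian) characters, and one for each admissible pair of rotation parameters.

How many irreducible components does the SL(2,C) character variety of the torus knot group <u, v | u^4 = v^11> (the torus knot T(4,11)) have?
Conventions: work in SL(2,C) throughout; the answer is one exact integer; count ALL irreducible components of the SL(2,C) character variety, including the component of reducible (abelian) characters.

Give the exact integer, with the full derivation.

16

Gamma = < u, v | u^4 = v^11 > (torus knot T(4,11)); the central element u^4 = v^11 acts as +I or -I in any irreducible SL(2,C) representation.
So on each irreducible component the traces are pinned: tr(u) = 2*cos(pi*alpha/4) with 1 <= alpha <= 3, tr(v) = 2*cos(pi*beta/11) with 1 <= beta <= 10.
u^4 = (-1)^alpha I and v^11 = (-1)^beta I must agree, so alpha and beta have equal parity.
Enumerate parity-matched pairs: 2*5 odd-odd plus 1*5 even-even gives 15.
components with irreducible characters: 15; plus the single component of reducible (abelian) characters: total 16.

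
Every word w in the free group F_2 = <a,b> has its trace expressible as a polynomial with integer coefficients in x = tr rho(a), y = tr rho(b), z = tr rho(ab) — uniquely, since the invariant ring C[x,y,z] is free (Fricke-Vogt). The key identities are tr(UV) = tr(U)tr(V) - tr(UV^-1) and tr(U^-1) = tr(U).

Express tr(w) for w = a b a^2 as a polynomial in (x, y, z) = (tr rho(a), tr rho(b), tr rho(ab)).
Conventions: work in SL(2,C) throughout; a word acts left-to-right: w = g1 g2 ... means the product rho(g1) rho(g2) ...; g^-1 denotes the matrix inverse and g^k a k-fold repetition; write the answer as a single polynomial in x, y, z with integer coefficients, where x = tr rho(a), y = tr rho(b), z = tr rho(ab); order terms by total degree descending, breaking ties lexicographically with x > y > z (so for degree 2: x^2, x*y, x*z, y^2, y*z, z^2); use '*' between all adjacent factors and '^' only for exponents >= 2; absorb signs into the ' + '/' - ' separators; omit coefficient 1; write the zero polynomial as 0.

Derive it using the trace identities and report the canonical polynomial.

x^2*z - x*y - z

trace(a b a) = trace(a) trace(b a) - trace(b)  (reduce the a square) = x*z - y
trace(a b a^2) = trace(a) trace(a b a) - trace(a b)  (reduce the a square) = x^2*z - x*y - z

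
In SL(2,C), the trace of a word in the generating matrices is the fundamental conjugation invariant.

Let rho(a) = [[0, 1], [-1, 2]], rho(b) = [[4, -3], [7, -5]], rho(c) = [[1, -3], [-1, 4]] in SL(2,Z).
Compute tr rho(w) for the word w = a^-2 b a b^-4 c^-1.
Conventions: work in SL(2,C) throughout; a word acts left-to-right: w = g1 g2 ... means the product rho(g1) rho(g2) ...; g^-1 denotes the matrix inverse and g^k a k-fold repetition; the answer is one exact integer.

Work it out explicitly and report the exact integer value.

rho(a^-1) = [[2, -1], [1, 0]]
... * rho(a^-1) = [[2, -1], [1, 0]]  ->  [[3, -2], [2, -1]]
... * rho(b) = [[4, -3], [7, -5]]  ->  [[-2, 1], [1, -1]]
... * rho(a) = [[0, 1], [-1, 2]]  ->  [[-1, 0], [1, -1]]
... * rho(b^-1) = [[-5, 3], [-7, 4]]  ->  [[5, -3], [2, -1]]
... * rho(b^-1) = [[-5, 3], [-7, 4]]  ->  [[-4, 3], [-3, 2]]
... * rho(b^-1) = [[-5, 3], [-7, 4]]  ->  [[-1, 0], [1, -1]]
... * rho(b^-1) = [[-5, 3], [-7, 4]]  ->  [[5, -3], [2, -1]]
... * rho(c^-1) = [[4, 3], [1, 1]]  ->  [[17, 12], [7, 5]]
tr = 17 + 5 = 22

22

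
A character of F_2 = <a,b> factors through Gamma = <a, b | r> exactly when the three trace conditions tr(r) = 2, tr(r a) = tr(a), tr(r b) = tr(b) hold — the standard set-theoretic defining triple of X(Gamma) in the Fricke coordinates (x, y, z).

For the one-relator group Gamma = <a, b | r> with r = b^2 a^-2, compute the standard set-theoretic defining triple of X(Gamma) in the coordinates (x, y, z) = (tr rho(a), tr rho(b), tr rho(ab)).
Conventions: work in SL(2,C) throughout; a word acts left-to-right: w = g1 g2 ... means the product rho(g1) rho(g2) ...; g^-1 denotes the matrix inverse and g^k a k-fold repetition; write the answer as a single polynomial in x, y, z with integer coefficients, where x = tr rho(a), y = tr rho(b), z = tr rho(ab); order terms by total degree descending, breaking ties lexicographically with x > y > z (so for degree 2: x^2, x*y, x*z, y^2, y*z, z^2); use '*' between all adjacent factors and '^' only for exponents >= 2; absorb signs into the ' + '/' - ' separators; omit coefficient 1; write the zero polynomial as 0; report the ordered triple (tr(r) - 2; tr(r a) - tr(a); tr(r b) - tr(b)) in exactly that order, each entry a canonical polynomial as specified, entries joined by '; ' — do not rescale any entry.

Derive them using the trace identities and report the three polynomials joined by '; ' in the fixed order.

and trace(b^2) = trace(b) trace(b) - trace(1) = y^2 - 2
next, trace(b^2 a) = trace(b) trace(a b) - trace(a) = y*z - x
and trace(a^-1 b^2) = trace(b^2) trace(a) - trace(b^2 a) = x*y^2 - y*z - x
and trace(b^2 a^-2) = trace(a^-1 b^2) trace(a) - trace(a^-1 b^2 a) = x^2*y^2 - x*y*z - x^2 - y^2 + 2
and trace(b^3) = trace(b) trace(b^2) - trace(b)   [square of b] = y^3 - 3*y
and trace(b^3 a) = trace(b) trace(b a b) - trace(b a)   [square of b] = y^2*z - x*y - z
and trace(a^-1 b^3) = trace(b^3) trace(a) - trace(b^3 a)   [inverse elimination on a] = x*y^3 - y^2*z - 2*x*y + z
trace(b^2 a^-2 b) = trace(a^-1 b^3) trace(a) - trace(a^-1 b^3 a)   [inverse elimination on a] = x^2*y^3 - x*y^2*z - 2*x^2*y - y^3 + x*z + 3*y
assemble the triple (trace(r) - 2; trace(r a) - x; trace(r b) - y)

x^2*y^2 - x*y*z - x^2 - y^2; x*y^2 - y*z - 2*x; x^2*y^3 - x*y^2*z - 2*x^2*y - y^3 + x*z + 2*y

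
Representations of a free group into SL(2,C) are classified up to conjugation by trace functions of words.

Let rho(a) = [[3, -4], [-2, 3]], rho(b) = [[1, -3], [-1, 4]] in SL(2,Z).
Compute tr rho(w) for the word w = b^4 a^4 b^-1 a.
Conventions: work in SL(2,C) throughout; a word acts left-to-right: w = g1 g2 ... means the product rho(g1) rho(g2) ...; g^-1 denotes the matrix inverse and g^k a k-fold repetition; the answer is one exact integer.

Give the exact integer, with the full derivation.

2250570

rho(b) = [[1, -3], [-1, 4]]
... * rho(b) = [[1, -3], [-1, 4]]  ->  [[4, -15], [-5, 19]]
... * rho(b) = [[1, -3], [-1, 4]]  ->  [[19, -72], [-24, 91]]
... * rho(b) = [[1, -3], [-1, 4]]  ->  [[91, -345], [-115, 436]]
... * rho(a) = [[3, -4], [-2, 3]]  ->  [[963, -1399], [-1217, 1768]]
... * rho(a) = [[3, -4], [-2, 3]]  ->  [[5687, -8049], [-7187, 10172]]
... * rho(a) = [[3, -4], [-2, 3]]  ->  [[33159, -46895], [-41905, 59264]]
... * rho(a) = [[3, -4], [-2, 3]]  ->  [[193267, -273321], [-244243, 345412]]
... * rho(b^-1) = [[4, 3], [1, 1]]  ->  [[499747, 306480], [-631560, -387317]]
... * rho(a) = [[3, -4], [-2, 3]]  ->  [[886281, -1079548], [-1120046, 1364289]]
tr = 886281 + 1364289 = 2250570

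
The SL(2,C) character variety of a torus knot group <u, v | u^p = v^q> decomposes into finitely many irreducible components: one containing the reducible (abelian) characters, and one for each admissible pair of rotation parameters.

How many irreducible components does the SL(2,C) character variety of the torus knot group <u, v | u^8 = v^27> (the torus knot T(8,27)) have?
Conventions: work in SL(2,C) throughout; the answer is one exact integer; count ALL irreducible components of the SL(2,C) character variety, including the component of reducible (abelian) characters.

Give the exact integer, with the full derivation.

92

Gamma = < u, v | u^8 = v^27 > (torus knot T(8,27)); the central element u^8 = v^27 acts as +I or -I in any irreducible SL(2,C) representation.
On an irreducible component, tr(u) is locked at 2*cos(pi*alpha/8) for some alpha in 1..7, and tr(v) at 2*cos(pi*beta/27) for some beta in 1..26.
The two central values (-1)^alpha I and (-1)^beta I must be the same matrix, so alpha and beta share a parity.
Enumerate parity-matched pairs: 4*13 odd-odd plus 3*13 even-even gives 91.
components with irreducible characters: 91; plus the single component of reducible (abelian) characters: total 92.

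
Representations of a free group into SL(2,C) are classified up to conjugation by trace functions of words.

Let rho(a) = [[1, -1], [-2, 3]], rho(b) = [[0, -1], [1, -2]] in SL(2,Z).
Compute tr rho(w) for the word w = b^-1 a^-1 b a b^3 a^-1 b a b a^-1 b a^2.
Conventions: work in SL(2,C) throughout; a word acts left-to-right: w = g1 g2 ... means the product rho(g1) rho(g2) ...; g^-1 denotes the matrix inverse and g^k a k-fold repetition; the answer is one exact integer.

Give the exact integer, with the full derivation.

-20

rho(b^-1) = [[-2, 1], [-1, 0]]
... * rho(a^-1) = [[3, 1], [2, 1]]  ->  [[-4, -1], [-3, -1]]
... * rho(b) = [[0, -1], [1, -2]]  ->  [[-1, 6], [-1, 5]]
... * rho(a) = [[1, -1], [-2, 3]]  ->  [[-13, 19], [-11, 16]]
... * rho(b) = [[0, -1], [1, -2]]  ->  [[19, -25], [16, -21]]
... * rho(b) = [[0, -1], [1, -2]]  ->  [[-25, 31], [-21, 26]]
... * rho(b) = [[0, -1], [1, -2]]  ->  [[31, -37], [26, -31]]
... * rho(a^-1) = [[3, 1], [2, 1]]  ->  [[19, -6], [16, -5]]
... * rho(b) = [[0, -1], [1, -2]]  ->  [[-6, -7], [-5, -6]]
... * rho(a) = [[1, -1], [-2, 3]]  ->  [[8, -15], [7, -13]]
... * rho(b) = [[0, -1], [1, -2]]  ->  [[-15, 22], [-13, 19]]
... * rho(a^-1) = [[3, 1], [2, 1]]  ->  [[-1, 7], [-1, 6]]
... * rho(b) = [[0, -1], [1, -2]]  ->  [[7, -13], [6, -11]]
... * rho(a) = [[1, -1], [-2, 3]]  ->  [[33, -46], [28, -39]]
... * rho(a) = [[1, -1], [-2, 3]]  ->  [[125, -171], [106, -145]]
tr = 125 + -145 = -20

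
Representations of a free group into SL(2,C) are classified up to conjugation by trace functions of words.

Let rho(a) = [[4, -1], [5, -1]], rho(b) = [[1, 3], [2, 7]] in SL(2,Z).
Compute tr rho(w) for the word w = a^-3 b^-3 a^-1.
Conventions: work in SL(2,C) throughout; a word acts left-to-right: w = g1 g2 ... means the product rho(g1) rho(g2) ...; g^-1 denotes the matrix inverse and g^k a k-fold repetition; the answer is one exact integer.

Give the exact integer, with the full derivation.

8822

rho(a^-1) = [[-1, 1], [-5, 4]]
... * rho(a^-1) = [[-1, 1], [-5, 4]]  ->  [[-4, 3], [-15, 11]]
... * rho(a^-1) = [[-1, 1], [-5, 4]]  ->  [[-11, 8], [-40, 29]]
... * rho(b^-1) = [[7, -3], [-2, 1]]  ->  [[-93, 41], [-338, 149]]
... * rho(b^-1) = [[7, -3], [-2, 1]]  ->  [[-733, 320], [-2664, 1163]]
... * rho(b^-1) = [[7, -3], [-2, 1]]  ->  [[-5771, 2519], [-20974, 9155]]
... * rho(a^-1) = [[-1, 1], [-5, 4]]  ->  [[-6824, 4305], [-24801, 15646]]
tr = -6824 + 15646 = 8822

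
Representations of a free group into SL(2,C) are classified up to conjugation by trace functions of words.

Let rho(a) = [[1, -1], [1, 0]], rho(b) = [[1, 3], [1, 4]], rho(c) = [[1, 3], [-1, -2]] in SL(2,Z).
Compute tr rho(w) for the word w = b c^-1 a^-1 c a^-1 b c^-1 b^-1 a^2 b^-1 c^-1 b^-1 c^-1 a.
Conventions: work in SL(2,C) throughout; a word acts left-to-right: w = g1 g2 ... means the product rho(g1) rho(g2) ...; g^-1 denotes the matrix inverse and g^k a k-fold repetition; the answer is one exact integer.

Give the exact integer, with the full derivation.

-1102

rho(b) = [[1, 3], [1, 4]]
... * rho(c^-1) = [[-2, -3], [1, 1]]  ->  [[1, 0], [2, 1]]
... * rho(a^-1) = [[0, 1], [-1, 1]]  ->  [[0, 1], [-1, 3]]
... * rho(c) = [[1, 3], [-1, -2]]  ->  [[-1, -2], [-4, -9]]
... * rho(a^-1) = [[0, 1], [-1, 1]]  ->  [[2, -3], [9, -13]]
... * rho(b) = [[1, 3], [1, 4]]  ->  [[-1, -6], [-4, -25]]
... * rho(c^-1) = [[-2, -3], [1, 1]]  ->  [[-4, -3], [-17, -13]]
... * rho(b^-1) = [[4, -3], [-1, 1]]  ->  [[-13, 9], [-55, 38]]
... * rho(a) = [[1, -1], [1, 0]]  ->  [[-4, 13], [-17, 55]]
... * rho(a) = [[1, -1], [1, 0]]  ->  [[9, 4], [38, 17]]
... * rho(b^-1) = [[4, -3], [-1, 1]]  ->  [[32, -23], [135, -97]]
... * rho(c^-1) = [[-2, -3], [1, 1]]  ->  [[-87, -119], [-367, -502]]
... * rho(b^-1) = [[4, -3], [-1, 1]]  ->  [[-229, 142], [-966, 599]]
... * rho(c^-1) = [[-2, -3], [1, 1]]  ->  [[600, 829], [2531, 3497]]
... * rho(a) = [[1, -1], [1, 0]]  ->  [[1429, -600], [6028, -2531]]
tr = 1429 + -2531 = -1102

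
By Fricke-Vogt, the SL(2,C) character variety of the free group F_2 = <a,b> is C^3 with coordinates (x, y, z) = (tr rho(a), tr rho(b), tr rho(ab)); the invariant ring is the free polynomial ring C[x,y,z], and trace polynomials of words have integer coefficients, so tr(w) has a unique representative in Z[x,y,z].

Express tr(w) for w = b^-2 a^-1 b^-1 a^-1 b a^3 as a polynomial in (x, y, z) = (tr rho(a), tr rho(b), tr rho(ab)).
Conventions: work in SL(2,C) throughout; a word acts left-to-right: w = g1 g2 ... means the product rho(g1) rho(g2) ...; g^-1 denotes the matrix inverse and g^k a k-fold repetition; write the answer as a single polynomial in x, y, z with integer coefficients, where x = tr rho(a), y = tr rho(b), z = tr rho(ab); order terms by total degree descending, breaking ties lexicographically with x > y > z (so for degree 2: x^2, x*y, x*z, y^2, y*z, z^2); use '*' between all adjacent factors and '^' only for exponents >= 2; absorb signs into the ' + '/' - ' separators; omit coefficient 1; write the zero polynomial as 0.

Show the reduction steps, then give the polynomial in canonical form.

next, trace(a^2) = trace(a)*trace(a) - trace(1)  (reduce the a square) = x^2 - 2
next, trace(a^2 b) = trace(a)*trace(b a) - trace(b)  (reduce the a square) = x*z - y
and trace(a^2 b^-1) = trace(a^2)*trace(b) - trace(a^2 b)  (eliminate b^-1) = x^2*y - x*z - y
trace(a^2 b^-2) = trace(a^2 b^-1)*trace(b) - trace(a^2)  (eliminate b^-1) = x^2*y^2 - x*y*z - x^2 - y^2 + 2
trace(a b a^2) = trace(a)*trace(b a^2) - trace(b a)  (reduce the a square) = x^2*z - x*y - z
next, trace(a b a^3) = trace(a)*trace(a b a^2) - trace(a b a)  (reduce the a square) = x^3*z - x^2*y - 2*x*z + y
trace(b a b a) = trace(a b)*trace(a b) - trace(1)  (split on a) = z^2 - 2
trace(b a b) = trace(b)*trace(a b) - trace(a)  (reduce the b square) = y*z - x
trace(a b a b a) = trace(a)*trace(b a b a) - trace(b a b)  (reduce the a square) = x*z^2 - y*z - x
trace(a b a^3 b) = trace(a)*trace(a b a b a) - trace(a b a b)  (reduce the a square) = x^2*z^2 - x*y*z - x^2 - z^2 + 2
and trace(b^-1 a b a^3) = trace(a b a^3)*trace(b) - trace(a b a^3 b)  (eliminate b^-1) = x^3*y*z - x^2*y^2 - x^2*z^2 - x*y*z + x^2 + y^2 + z^2 - 2
and trace(b^-1 a b a^3 b^-1) = trace(b^-1 a b a^3)*trace(b) - trace(b^-1 a b a^3 b)  (eliminate b^-1) = x^3*y^2*z - x^2*y^3 - x^2*y*z^2 - x^3*z - x*y^2*z + 2*x^2*y + y^3 + y*z^2 + 2*x*z - 3*y
trace(b^-1 a b a^3 b^-2) = trace(b^-1 a b a^3 b^-1)*trace(b) - trace(b^-1 a b a^3)  (eliminate b^-1) = x^3*y^3*z - x^2*y^4 - x^2*y^2*z^2 - 2*x^3*y*z - x*y^3*z + 3*x^2*y^2 + x^2*z^2 + y^4 + y^2*z^2 + 3*x*y*z - x^2 - 4*y^2 - z^2 + 2
and trace(a^2 b a^3) = trace(a)*trace(a^2 b a^2) - trace(a^2 b a)  (reduce the a square) = x^4*z - x^3*y - 3*x^2*z + 2*x*y + z
trace(b^2 a^2) = trace(b)*trace(a^2 b) - trace(a^2)  (reduce the b square) = x*y*z - x^2 - y^2 + 2
next, trace(b a^3 b) = trace(a)*trace(b^2 a^2) - trace(b^2 a)  (reduce the a square) = x^2*y*z - x^3 - x*y^2 - y*z + 3*x
trace(a^2 b a^3 b) = trace(a)*trace(b a^3 b a) - trace(b a^3 b)  (reduce the a square) = x^3*z^2 - 2*x^2*y*z + x*y^2 - x*z^2 + y*z - x
and trace(a b a^3 b^-1 a) = trace(a^2 b a^3)*trace(b) - trace(a^2 b a^3 b)  (eliminate b^-1) = x^4*y*z - x^3*y^2 - x^3*z^2 - x^2*y*z + x*y^2 + x*z^2 + x
and trace(a b a b a^3) = trace(a)*trace(b a b a^3) - trace(b a b a^2)  (reduce the a square) = x^3*z^2 - x^2*y*z - x^3 - 2*x*z^2 + y*z + 3*x
trace(b a b a b a) = trace(b a)*trace(b a b a) - trace(b^-1 a^-1)  (split on b) = z^3 - 3*z
next, trace(b a b a b) = trace(b)*trace(a b a b) - trace(a b a)  (reduce the b square) = y*z^2 - x*z - y
next, trace(b a b a b a^2) = trace(a)*trace(b a b a b a) - trace(b a b a b)  (reduce the a square) = x*z^3 - y*z^2 - 2*x*z + y
and trace(a b a b a^3 b) = trace(a)*trace(b a b a b a^2) - trace(b a b a b a)  (reduce the a square) = x^2*z^3 - x*y*z^2 - 2*x^2*z - z^3 + x*y + 3*z
next, trace(a b a^3 b^-1 a b) = trace(a b a b a^3)*trace(b) - trace(a b a b a^3 b)  (eliminate b^-1) = x^3*y*z^2 - x^2*y^2*z - x^2*z^3 - x^3*y - x*y*z^2 + 2*x^2*z + y^2*z + z^3 + 2*x*y - 3*z
trace(b^-1 a b^-1 a b a^3) = trace(a b a^3 b^-1 a)*trace(b) - trace(a b a^3 b^-1 a b)  (eliminate b^-1) = x^4*y^2*z - x^3*y^3 - 2*x^3*y*z^2 + x^2*z^3 + x^3*y + x*y^3 + 2*x*y*z^2 - 2*x^2*z - y^2*z - z^3 - x*y + 3*z
next, trace(a b^-1 a b a^3) = trace(a b a^4)*trace(b) - trace(a b a^4 b)  (eliminate b^-1) = x^4*y*z - x^3*y^2 - x^3*z^2 - 2*x^2*y*z + x^3 + 2*x*y^2 + 2*x*z^2 - 3*x
trace(b^-1 a b a^3 b^-2 a) = trace(b^-1 a b^-1 a b a^3)*trace(b) - trace(b^-1 a b^-1 a b a^3 b)  (eliminate b^-1) = x^4*y^3*z - x^3*y^4 - 2*x^3*y^2*z^2 - x^4*y*z + x^2*y*z^3 + 2*x^3*y^2 + x^3*z^2 + x*y^4 + 2*x*y^2*z^2 - y^3*z - y*z^3 - x^3 - 3*x*y^2 - 2*x*z^2 + 3*y*z + 3*x
trace(b a^3 b^-2 a^-1 b^-1 a) = trace(b^-1 a b a^3 b^-2)*trace(a) - trace(b^-1 a b a^3 b^-2 a)  (eliminate a^-1) = x^3*y^2*z^2 - x^4*y*z - x^2*y^3*z - x^2*y*z^3 + x^3*y^2 - x*y^2*z^2 + 3*x^2*y*z + y^3*z + y*z^3 - x*y^2 + x*z^2 - 3*y*z - x
trace(b^-2 a^-1 b^-1 a^-1 b a^3) = trace(b a^3 b^-2 a^-1 b^-1)*trace(a) - trace(b a^3 b^-2 a^-1 b^-1 a)  (eliminate a^-1) = -x^3*y^2*z^2 + x^4*y*z + x^2*y^3*z + x^2*y*z^3 + x*y^2*z^2 - 4*x^2*y*z - y^3*z - y*z^3 - x^3 - x*z^2 + 3*y*z + 3*x

-x^3*y^2*z^2 + x^4*y*z + x^2*y^3*z + x^2*y*z^3 + x*y^2*z^2 - 4*x^2*y*z - y^3*z - y*z^3 - x^3 - x*z^2 + 3*y*z + 3*x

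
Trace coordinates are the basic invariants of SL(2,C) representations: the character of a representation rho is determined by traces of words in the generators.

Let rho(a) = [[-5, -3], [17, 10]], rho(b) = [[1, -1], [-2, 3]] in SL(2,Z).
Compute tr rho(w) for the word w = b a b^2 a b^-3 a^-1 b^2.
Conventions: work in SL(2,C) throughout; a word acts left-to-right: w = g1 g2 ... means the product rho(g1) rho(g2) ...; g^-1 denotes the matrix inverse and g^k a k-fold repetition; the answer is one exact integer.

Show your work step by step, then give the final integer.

rho(b) = [[1, -1], [-2, 3]]
... * rho(a) = [[-5, -3], [17, 10]]  ->  [[-22, -13], [61, 36]]
... * rho(b) = [[1, -1], [-2, 3]]  ->  [[4, -17], [-11, 47]]
... * rho(b) = [[1, -1], [-2, 3]]  ->  [[38, -55], [-105, 152]]
... * rho(a) = [[-5, -3], [17, 10]]  ->  [[-1125, -664], [3109, 1835]]
... * rho(b^-1) = [[3, 1], [2, 1]]  ->  [[-4703, -1789], [12997, 4944]]
... * rho(b^-1) = [[3, 1], [2, 1]]  ->  [[-17687, -6492], [48879, 17941]]
... * rho(b^-1) = [[3, 1], [2, 1]]  ->  [[-66045, -24179], [182519, 66820]]
... * rho(a^-1) = [[10, 3], [-17, -5]]  ->  [[-249407, -77240], [689250, 213457]]
... * rho(b) = [[1, -1], [-2, 3]]  ->  [[-94927, 17687], [262336, -48879]]
... * rho(b) = [[1, -1], [-2, 3]]  ->  [[-130301, 147988], [360094, -408973]]
tr = -130301 + -408973 = -539274

-539274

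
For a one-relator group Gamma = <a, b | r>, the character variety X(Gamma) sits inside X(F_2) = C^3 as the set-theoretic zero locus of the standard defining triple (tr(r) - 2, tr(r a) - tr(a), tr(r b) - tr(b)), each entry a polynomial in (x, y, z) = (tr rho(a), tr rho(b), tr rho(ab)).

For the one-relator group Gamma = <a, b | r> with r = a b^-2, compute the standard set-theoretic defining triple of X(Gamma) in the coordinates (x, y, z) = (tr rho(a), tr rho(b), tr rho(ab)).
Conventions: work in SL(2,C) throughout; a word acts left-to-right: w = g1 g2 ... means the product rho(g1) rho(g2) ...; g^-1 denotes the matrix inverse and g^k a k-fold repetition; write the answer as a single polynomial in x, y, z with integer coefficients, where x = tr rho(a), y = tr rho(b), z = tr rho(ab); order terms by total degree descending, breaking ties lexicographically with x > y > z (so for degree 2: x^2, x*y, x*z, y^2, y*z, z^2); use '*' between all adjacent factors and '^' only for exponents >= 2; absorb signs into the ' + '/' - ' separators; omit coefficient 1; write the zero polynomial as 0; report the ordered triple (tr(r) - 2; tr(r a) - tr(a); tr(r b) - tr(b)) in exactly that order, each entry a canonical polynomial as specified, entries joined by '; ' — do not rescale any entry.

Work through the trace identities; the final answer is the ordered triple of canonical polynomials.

apply: trace(a b^-1) = trace(a) trace(b) - trace(a b)  (eliminate b^-1) = x*y - z
trace(a b^-2) = trace(a b^-1) trace(b) - trace(a)  (eliminate b^-1) = x*y^2 - y*z - x
apply: trace(a^2) = trace(a) trace(a) - trace(1) = x^2 - 2
trace(a^2 b) = trace(a) trace(b a) - trace(b) = x*z - y
use: trace(b^-1 a^2) = trace(a^2) trace(b) - trace(a^2 b) = x^2*y - x*z - y
trace(a b^-2 a) = trace(b^-1 a^2) trace(b) - trace(b^-1 a^2 b) = x^2*y^2 - x*y*z - x^2 - y^2 + 2
assemble the triple (trace(r) - 2; trace(r a) - x; trace(r b) - y)

x*y^2 - y*z - x - 2; x^2*y^2 - x*y*z - x^2 - y^2 - x + 2; x*y - y - z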